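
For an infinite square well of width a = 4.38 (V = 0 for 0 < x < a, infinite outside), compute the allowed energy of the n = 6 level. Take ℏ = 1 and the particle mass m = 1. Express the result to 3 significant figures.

Requiring ψ(0) = ψ(a) = 0 quantises k = nπ/a, hence E_n = ℏ²k²/2m = n²π²ℏ²/(2ma²).
E_6 = 6² × π² / (2 × 1 × 4.38²) = 9.260.

E = 9.26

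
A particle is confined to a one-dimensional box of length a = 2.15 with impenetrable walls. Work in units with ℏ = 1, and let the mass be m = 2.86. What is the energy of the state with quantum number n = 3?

E = 3.36

The infinite-well eigenfunctions ψ_n = √(2/a) sin(nπx/a) vanish at both walls, giving E_n = n²π²ℏ²/(2ma²).
E_3 = 3² × π² / (2 × 2.86 × 2.15²) = 3.359.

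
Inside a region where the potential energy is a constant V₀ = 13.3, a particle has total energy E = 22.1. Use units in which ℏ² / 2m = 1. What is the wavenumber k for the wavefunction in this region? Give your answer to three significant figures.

k = 2.97

With E > V₀ the solution is oscillatory, ψ ∝ e^{±ikx} with k = √(2m(E − V₀))/ℏ.
k = √(2 × 0.5 × 8.8) = 2.966.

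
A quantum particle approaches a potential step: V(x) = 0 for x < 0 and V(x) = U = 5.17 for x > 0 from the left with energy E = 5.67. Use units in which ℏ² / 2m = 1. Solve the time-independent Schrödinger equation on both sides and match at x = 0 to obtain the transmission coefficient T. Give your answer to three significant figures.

T = 0.706

The wavenumbers are k₁ = √(2mE)/ℏ = 2.381 on the left and k₂ = √(2m(E − U))/ℏ = 0.7071 on the right.
Matching ψ and ψ′ at x = 0 gives r = (k₁ − k₂)/(k₁ + k₂), so R = r² = 0.2938 and T = 1 − R = 0.7062.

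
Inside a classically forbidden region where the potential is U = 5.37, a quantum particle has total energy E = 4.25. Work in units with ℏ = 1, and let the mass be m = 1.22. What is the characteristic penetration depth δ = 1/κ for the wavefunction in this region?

Since E < U the TISE in this region is ψ'' = κ²ψ with κ = √(2m(U − E))/ℏ.
κ = √(2 × 1.22 × 1.12) = 1.653. The penetration depth is δ = 1/κ = 0.605.

δ = 0.605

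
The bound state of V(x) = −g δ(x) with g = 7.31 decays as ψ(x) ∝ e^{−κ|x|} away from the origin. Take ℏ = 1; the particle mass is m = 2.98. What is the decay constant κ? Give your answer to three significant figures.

Integrating the TISE across x = 0 gives the cusp condition ψ'(0⁺) − ψ'(0⁻) = −(2mg/ℏ²)ψ(0).
With ψ ∝ e^{−κ|x|} this yields −2κ = −2mg/ℏ², so κ = mg/ℏ² = 21.78.

κ = 21.8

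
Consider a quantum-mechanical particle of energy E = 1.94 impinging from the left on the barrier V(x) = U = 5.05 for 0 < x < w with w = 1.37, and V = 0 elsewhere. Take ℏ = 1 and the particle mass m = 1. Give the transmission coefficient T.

T = 0.00407

Since E < U the interior solution is evanescent with decay constant κ = √(2m(U − E))/ℏ = 2.494.
κw = 3.417, sinh(κw) = 15.22.
The exact tunnelling result is T⁻¹ = 1 + U² sinh²(κw) / [4E(U − E)] = 245.8, so T = 0.00407.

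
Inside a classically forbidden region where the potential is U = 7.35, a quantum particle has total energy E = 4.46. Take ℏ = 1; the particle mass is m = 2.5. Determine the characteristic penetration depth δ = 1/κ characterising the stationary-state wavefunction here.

Since E < U the TISE in this region is ψ'' = κ²ψ with κ = √(2m(U − E))/ℏ.
κ = √(2 × 2.5 × 2.89) = 3.801. The penetration depth is δ = 1/κ = 0.263.

δ = 0.263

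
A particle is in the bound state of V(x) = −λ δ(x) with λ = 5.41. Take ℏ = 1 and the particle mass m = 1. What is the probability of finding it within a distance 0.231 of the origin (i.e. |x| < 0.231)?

The normalised bound state is ψ = √κ e^{−κ|x|} with κ = mλ/ℏ² = 5.410.
P(|x| < d) = ∫_{−d}^{d} κ e^{−2κ|x|} dx = 1 − e^{−2κd} = 1 − e^{−2.499} = 0.9179.

P = 0.918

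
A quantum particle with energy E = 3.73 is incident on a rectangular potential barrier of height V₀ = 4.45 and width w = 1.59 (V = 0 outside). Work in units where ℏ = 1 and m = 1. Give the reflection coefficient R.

Since E < V₀ the interior solution is evanescent with decay constant κ = √(2m(V₀ − E))/ℏ = 1.200.
κw = 1.908, sinh(κw) = 3.296.
Matching ψ, ψ′ at both faces gives T = [1 + V₀² sinh²(κw) / (4E(V₀ − E))]⁻¹ = 1/21.02 = 0.0476.
R = 1 − T = 0.952.

R = 0.952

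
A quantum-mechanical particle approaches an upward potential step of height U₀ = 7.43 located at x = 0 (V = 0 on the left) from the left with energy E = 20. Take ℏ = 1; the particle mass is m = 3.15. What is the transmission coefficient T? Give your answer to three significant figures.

The wavenumbers are k₁ = √(2mE)/ℏ = 11.22 on the left and k₂ = √(2m(E − U₀))/ℏ = 8.899 on the right.
Matching ψ and ψ′ at x = 0 gives r = (k₁ − k₂)/(k₁ + k₂), so R = r² = 0.01336 and T = 1 − R = 0.9866.

T = 0.987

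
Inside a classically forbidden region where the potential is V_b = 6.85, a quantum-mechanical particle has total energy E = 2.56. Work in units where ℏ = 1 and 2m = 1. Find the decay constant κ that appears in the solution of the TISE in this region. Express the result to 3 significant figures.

Since E < V_b the TISE in this region is ψ'' = κ²ψ with κ = √(2m(V_b − E))/ℏ.
κ = √(2 × 0.5 × 4.29) = 2.071.

κ = 2.07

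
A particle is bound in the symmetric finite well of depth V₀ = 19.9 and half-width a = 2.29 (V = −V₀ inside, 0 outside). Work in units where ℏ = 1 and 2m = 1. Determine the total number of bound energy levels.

N = 7

Define the well-strength parameter z₀ = (a/ℏ)√(2mV₀) = 2.29 × √(2·0.5·19.9) = 10.22.
The even/odd transcendental equations gain one root per π/2 in z₀, giving N = 1 + ⌊2z₀/π⌋ = 1 + ⌊6.503⌋ = 7.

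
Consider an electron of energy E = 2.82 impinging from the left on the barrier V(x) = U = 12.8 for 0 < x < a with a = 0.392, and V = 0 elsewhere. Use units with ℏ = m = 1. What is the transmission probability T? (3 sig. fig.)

T = 0.0809

E < U: inside the barrier ψ ∝ e^{±κx} with κ = √(2m(U − E))/ℏ = 4.468.
κa = 1.751, sinh(κa) = 2.794.
The exact tunnelling result is T⁻¹ = 1 + U² sinh²(κa) / [4E(U − E)] = 12.36, so T = 0.0809.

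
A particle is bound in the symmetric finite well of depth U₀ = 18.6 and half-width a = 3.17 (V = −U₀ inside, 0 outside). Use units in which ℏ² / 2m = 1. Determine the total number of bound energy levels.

Define the well-strength parameter z₀ = (a/ℏ)√(2mU₀) = 3.17 × √(2·0.5·18.6) = 13.67.
The even/odd transcendental equations gain one root per π/2 in z₀, giving N = 1 + ⌊2z₀/π⌋ = 1 + ⌊8.704⌋ = 9.

N = 9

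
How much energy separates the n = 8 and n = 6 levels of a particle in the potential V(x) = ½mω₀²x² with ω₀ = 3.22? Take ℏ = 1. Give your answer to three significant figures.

ΔE = 6.44

E_n = ℏω₀(n + ½), so ΔE = (8 − 6) ℏω₀ = 2 × 3.22 = 6.440.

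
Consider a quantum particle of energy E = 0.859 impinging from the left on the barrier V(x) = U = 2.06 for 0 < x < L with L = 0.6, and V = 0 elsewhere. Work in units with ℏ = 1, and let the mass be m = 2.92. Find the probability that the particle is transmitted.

T = 0.150

Since E < U the interior solution is evanescent with decay constant κ = √(2m(U − E))/ℏ = 2.648.
κL = 1.589, sinh(κL) = 2.347.
Matching ψ, ψ′ at both faces gives T = [1 + U² sinh²(κL) / (4E(U − E))]⁻¹ = 1/6.667 = 0.150.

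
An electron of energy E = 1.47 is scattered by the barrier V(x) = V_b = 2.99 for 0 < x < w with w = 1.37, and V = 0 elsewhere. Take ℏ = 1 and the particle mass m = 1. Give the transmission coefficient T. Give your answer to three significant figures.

T = 0.0331

E < V_b: inside the barrier ψ ∝ e^{±κx} with κ = √(2m(V_b − E))/ℏ = 1.744.
κw = 2.389, sinh(κw) = 5.404.
Matching ψ, ψ′ at both faces gives T = [1 + V_b² sinh²(κw) / (4E(V_b − E))]⁻¹ = 1/30.21 = 0.0331.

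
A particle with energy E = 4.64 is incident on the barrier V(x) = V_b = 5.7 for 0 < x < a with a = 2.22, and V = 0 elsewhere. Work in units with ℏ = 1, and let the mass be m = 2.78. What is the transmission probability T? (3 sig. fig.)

E < V_b: inside the barrier ψ ∝ e^{±κx} with κ = √(2m(V_b − E))/ℏ = 2.428.
κa = 5.389, sinh(κa) = 109.5.
The exact tunnelling result is T⁻¹ = 1 + V_b² sinh²(κa) / [4E(V_b − E)] = 19820, so T = 0.0000505.

T = 0.0000505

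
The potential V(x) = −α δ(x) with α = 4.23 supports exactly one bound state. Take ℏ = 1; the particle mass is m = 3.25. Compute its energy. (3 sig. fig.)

E = -29.1

For x ≠ 0 the bound state is ψ ∝ e^{−κ|x|}; integrating the TISE across the delta gives the cusp condition 2κ = 2mα/ℏ², so κ = 13.75.
Then E = −ℏ²κ²/(2m) = −mα²/(2ℏ²) = -29.08.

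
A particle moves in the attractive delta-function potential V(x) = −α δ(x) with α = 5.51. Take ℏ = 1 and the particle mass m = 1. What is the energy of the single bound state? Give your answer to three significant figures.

E = -15.2

For x ≠ 0 the bound state is ψ ∝ e^{−κ|x|}; integrating the TISE across the delta gives the cusp condition 2κ = 2mα/ℏ², so κ = 5.510.
Then E = −ℏ²κ²/(2m) = −mα²/(2ℏ²) = -15.18.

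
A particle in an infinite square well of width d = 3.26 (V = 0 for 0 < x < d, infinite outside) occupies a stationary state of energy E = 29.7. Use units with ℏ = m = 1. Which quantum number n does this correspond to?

For an infinite well E_n = n²π²ℏ²/(2md²), so n = (d/πℏ)√(2mE).
n = (3.26/π) × √(2 × 1 × 29.7) = 7.998 → n = 8.

n = 8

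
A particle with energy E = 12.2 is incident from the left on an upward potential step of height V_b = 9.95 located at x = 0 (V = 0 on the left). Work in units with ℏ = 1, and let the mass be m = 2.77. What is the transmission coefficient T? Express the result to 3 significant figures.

T = 0.841

On each side the TISE gives plane waves with k = √(2m(E − V))/ℏ: k₁ = √(2·2.77·12.2) = 8.221, k₂ = √(2·2.77·2.25) = 3.531.
Continuity of ψ and ψ′ at the step yields the reflection amplitude r = (k₁ − k₂)/(k₁ + k₂) = 0.3991; thus R = |r|² = 0.1593, T = 0.8407.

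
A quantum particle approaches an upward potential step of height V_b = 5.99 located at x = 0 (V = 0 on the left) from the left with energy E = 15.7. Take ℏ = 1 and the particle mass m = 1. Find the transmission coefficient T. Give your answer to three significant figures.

T = 0.986

On each side the TISE gives plane waves with k = √(2m(E − V))/ℏ: k₁ = √(2·1·15.7) = 5.604, k₂ = √(2·1·9.71) = 4.407.
Matching ψ and ψ′ at x = 0 gives r = (k₁ − k₂)/(k₁ + k₂), so R = r² = 0.01429 and T = 1 − R = 0.9857.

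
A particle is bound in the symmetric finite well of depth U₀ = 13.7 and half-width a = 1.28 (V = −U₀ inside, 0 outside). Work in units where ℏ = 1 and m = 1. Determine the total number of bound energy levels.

N = 5

The dimensionless depth is z₀ = a√(2mU₀)/ℏ = 1.28 × √(27.40) = 6.700.
The even/odd transcendental equations gain one root per π/2 in z₀, giving N = 1 + ⌊2z₀/π⌋ = 1 + ⌊4.265⌋ = 5.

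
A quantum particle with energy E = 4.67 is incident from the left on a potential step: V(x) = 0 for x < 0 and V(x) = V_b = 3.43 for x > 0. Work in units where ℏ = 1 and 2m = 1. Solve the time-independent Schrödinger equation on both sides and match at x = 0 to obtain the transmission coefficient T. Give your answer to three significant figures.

T = 0.898

The wavenumbers are k₁ = √(2mE)/ℏ = 2.161 on the left and k₂ = √(2m(E − V_b))/ℏ = 1.114 on the right.
Matching ψ and ψ′ at x = 0 gives r = (k₁ − k₂)/(k₁ + k₂), so R = r² = 0.1023 and T = 1 − R = 0.8977.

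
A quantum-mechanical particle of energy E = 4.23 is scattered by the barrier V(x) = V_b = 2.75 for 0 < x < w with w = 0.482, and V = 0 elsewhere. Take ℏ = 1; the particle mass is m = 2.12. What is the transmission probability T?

T = 0.791

E > V_b: inside the barrier k₂ = √(2m(E − V_b))/ℏ = 2.505, k₂w = 1.207.
Matching at both interfaces gives T⁻¹ = 1 + V_b² sin²(k₂w) / [4E(E − V_b)] = 1.264, hence T = 0.791.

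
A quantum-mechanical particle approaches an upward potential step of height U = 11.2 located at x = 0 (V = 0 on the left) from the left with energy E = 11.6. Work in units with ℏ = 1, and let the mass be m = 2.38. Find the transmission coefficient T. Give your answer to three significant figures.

The wavenumbers are k₁ = √(2mE)/ℏ = 7.431 on the left and k₂ = √(2m(E − U))/ℏ = 1.380 on the right.
Continuity of ψ and ψ′ at the step yields the reflection amplitude r = (k₁ − k₂)/(k₁ + k₂) = 0.6868; thus R = |r|² = 0.4717, T = 0.5283.

T = 0.528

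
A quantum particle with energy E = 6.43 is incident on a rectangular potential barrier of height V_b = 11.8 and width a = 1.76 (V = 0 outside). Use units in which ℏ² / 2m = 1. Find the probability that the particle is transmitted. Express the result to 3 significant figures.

Since E < V_b the interior solution is evanescent with decay constant κ = √(2m(V_b − E))/ℏ = 2.317.
κa = 4.078, sinh(κa) = 29.52.
Matching ψ, ψ′ at both faces gives T = [1 + V_b² sinh²(κa) / (4E(V_b − E))]⁻¹ = 1/879.5 = 0.00114.

T = 0.00114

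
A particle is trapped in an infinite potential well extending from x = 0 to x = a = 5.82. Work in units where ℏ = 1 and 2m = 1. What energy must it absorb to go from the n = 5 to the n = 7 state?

ΔE = 6.99

E_n = n²π²ℏ²/(2ma²), so ΔE = (7² − 5²) π²ℏ²/(2ma²).
ΔE = 24 × π² / (2 × 0.5 × 5.82²) = 6.993.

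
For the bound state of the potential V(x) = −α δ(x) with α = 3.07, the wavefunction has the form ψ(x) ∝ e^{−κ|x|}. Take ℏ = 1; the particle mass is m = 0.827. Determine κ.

κ = 2.54

Integrating the TISE across x = 0 gives the cusp condition ψ'(0⁺) − ψ'(0⁻) = −(2mα/ℏ²)ψ(0).
With ψ ∝ e^{−κ|x|} this yields −2κ = −2mα/ℏ², so κ = mα/ℏ² = 2.539.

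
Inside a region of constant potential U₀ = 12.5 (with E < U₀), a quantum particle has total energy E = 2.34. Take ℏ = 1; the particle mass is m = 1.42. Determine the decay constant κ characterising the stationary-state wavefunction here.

κ = 5.37

Since E < U₀ the TISE in this region is ψ'' = κ²ψ with κ = √(2m(U₀ − E))/ℏ.
κ = √(2 × 1.42 × 10.16) = 5.372.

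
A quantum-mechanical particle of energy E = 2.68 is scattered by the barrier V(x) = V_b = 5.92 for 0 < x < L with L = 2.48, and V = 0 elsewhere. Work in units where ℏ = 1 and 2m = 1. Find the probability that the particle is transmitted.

T = 0.000526

E < V_b: inside the barrier ψ ∝ e^{±κx} with κ = √(2m(V_b − E))/ℏ = 1.800.
κL = 4.464, sinh(κL) = 43.41.
Matching ψ, ψ′ at both faces gives T = [1 + V_b² sinh²(κL) / (4E(V_b − E))]⁻¹ = 1/1903 = 0.000526.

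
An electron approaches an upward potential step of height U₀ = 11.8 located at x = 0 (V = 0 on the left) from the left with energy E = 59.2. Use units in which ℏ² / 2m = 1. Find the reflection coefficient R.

R = 0.00308

The wavenumbers are k₁ = √(2mE)/ℏ = 7.694 on the left and k₂ = √(2m(E − U₀))/ℏ = 6.885 on the right.
Matching ψ and ψ′ at x = 0 gives r = (k₁ − k₂)/(k₁ + k₂), so R = r² = 0.003082 and T = 1 − R = 0.9969.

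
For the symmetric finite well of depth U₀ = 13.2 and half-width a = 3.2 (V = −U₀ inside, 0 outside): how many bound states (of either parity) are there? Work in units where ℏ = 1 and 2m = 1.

The dimensionless depth is z₀ = a√(2mU₀)/ℏ = 3.2 × √(13.20) = 11.63.
The even/odd transcendental equations gain one root per π/2 in z₀, giving N = 1 + ⌊2z₀/π⌋ = 1 + ⌊7.401⌋ = 8.

N = 8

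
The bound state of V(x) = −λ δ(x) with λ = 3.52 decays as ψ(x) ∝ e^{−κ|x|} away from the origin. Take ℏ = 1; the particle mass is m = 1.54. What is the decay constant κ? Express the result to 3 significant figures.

Integrate −(ℏ²/2m)ψ'' − λδ(x)ψ = Eψ from −ε to +ε: the ψ'' term gives ψ'(0⁺) − ψ'(0⁻) and the δ term gives −(2mλ/ℏ²)ψ(0).
With ψ ∝ e^{−κ|x|} this yields −2κ = −2mλ/ℏ², so κ = mλ/ℏ² = 5.421.

κ = 5.42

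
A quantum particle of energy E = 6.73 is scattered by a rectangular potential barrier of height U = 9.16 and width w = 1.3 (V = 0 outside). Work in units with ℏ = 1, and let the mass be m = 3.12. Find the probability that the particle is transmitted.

E < U: inside the barrier ψ ∝ e^{±κx} with κ = √(2m(U − E))/ℏ = 3.894.
κw = 5.062, sinh(κw) = 78.97.
Matching ψ, ψ′ at both faces gives T = [1 + U² sinh²(κw) / (4E(U − E))]⁻¹ = 1/7999 = 0.000125.

T = 0.000125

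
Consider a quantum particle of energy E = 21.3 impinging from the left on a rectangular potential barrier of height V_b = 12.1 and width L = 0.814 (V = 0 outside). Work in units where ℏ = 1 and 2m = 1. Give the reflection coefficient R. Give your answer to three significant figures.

E > V_b: inside the barrier k₂ = √(2m(E − V_b))/ℏ = 3.033, k₂L = 2.469.
Matching at both interfaces gives T⁻¹ = 1 + V_b² sin²(k₂L) / [4E(E − V_b)] = 1.073, hence T = 0.932.
R = 1 − T = 0.0676.

R = 0.0676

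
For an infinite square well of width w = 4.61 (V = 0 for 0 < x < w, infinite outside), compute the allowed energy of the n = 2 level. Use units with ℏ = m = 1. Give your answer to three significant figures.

E = 0.929

Requiring ψ(0) = ψ(w) = 0 quantises k = nπ/w, hence E_n = ℏ²k²/2m = n²π²ℏ²/(2mw²).
E_2 = 2² × π² / (2 × 1 × 4.61²) = 0.9288.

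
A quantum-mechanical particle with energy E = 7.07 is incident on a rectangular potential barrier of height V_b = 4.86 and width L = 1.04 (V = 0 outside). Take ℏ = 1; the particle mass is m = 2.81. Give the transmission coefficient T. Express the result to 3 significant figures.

T = 0.914

E > V_b: inside the barrier k₂ = √(2m(E − V_b))/ℏ = 3.524, k₂L = 3.665.
Matching at both interfaces gives T⁻¹ = 1 + V_b² sin²(k₂L) / [4E(E − V_b)] = 1.094, hence T = 0.914.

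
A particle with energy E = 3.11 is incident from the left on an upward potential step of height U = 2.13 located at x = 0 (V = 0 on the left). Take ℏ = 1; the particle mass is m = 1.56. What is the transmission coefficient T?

On each side the TISE gives plane waves with k = √(2m(E − V))/ℏ: k₁ = √(2·1.56·3.11) = 3.115, k₂ = √(2·1.56·0.98) = 1.749.
Matching ψ and ψ′ at x = 0 gives r = (k₁ − k₂)/(k₁ + k₂), so R = r² = 0.07893 and T = 1 − R = 0.9211.

T = 0.921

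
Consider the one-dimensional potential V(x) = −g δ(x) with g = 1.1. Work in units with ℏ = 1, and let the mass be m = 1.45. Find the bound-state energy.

For x ≠ 0 the bound state is ψ ∝ e^{−κ|x|}; integrating the TISE across the delta gives the cusp condition 2κ = 2mg/ℏ², so κ = 1.595.
Then E = −ℏ²κ²/(2m) = −mg²/(2ℏ²) = -0.8773.

E = -0.877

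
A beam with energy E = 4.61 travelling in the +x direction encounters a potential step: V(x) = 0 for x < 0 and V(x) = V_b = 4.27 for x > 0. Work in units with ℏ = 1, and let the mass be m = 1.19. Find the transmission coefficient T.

The wavenumbers are k₁ = √(2mE)/ℏ = 3.312 on the left and k₂ = √(2m(E − V_b))/ℏ = 0.8996 on the right.
Matching ψ and ψ′ at x = 0 gives r = (k₁ − k₂)/(k₁ + k₂), so R = r² = 0.3282 and T = 1 − R = 0.6718.

T = 0.672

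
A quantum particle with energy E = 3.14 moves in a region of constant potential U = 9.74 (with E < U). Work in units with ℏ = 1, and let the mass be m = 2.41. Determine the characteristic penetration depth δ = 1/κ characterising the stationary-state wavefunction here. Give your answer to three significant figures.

Since E < U the TISE in this region is ψ'' = κ²ψ with κ = √(2m(U − E))/ℏ.
κ = √(2 × 2.41 × 6.6) = 5.640. The penetration depth is δ = 1/κ = 0.177.

δ = 0.177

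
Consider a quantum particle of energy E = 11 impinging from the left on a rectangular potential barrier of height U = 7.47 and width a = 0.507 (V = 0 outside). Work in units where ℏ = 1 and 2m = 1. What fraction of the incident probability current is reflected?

Above the barrier the interior wavenumber is k₂ = √(2m(E − U))/ℏ = 1.879, giving phase k₂a = 0.9526.
T = [1 + U² sin²(k₂a) / (4E(E − U))]⁻¹ = 1/1.239 = 0.807.
R = 1 − T = 0.193.

R = 0.193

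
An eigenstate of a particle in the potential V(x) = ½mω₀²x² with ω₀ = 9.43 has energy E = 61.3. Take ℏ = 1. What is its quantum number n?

n = 6

Invert E_n = (n + ½)ℏω₀: n = E/ℏω₀ − ½ = 6.001, so n = 6.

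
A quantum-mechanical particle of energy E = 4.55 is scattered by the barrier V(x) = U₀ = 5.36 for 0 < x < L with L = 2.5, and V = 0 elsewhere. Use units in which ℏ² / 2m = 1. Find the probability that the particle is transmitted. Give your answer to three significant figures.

E < U₀: inside the barrier ψ ∝ e^{±κx} with κ = √(2m(U₀ − E))/ℏ = 0.9000.
κL = 2.250, sinh(κL) = 4.691.
Matching ψ, ψ′ at both faces gives T = [1 + U₀² sinh²(κL) / (4E(U₀ − E))]⁻¹ = 1/43.89 = 0.0228.

T = 0.0228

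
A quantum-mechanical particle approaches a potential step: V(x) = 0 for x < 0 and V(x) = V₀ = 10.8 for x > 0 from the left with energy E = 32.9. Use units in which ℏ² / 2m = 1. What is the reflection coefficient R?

R = 0.00983

On each side the TISE gives plane waves with k = √(2m(E − V))/ℏ: k₁ = √(2·½·32.9) = 5.736, k₂ = √(2·½·22.1) = 4.701.
Continuity of ψ and ψ′ at the step yields the reflection amplitude r = (k₁ − k₂)/(k₁ + k₂) = 0.09915; thus R = |r|² = 0.009830, T = 0.9902.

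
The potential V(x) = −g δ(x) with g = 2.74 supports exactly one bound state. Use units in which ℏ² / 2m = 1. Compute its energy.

E = -1.88

For x ≠ 0 the bound state is ψ ∝ e^{−κ|x|}; integrating the TISE across the delta gives the cusp condition 2κ = 2mg/ℏ², so κ = 1.370.
Then E = −ℏ²κ²/(2m) = −mg²/(2ℏ²) = -1.877.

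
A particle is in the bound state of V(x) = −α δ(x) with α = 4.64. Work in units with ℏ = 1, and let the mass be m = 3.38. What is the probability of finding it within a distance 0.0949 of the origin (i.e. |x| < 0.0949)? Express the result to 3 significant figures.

P = 0.949

The normalised bound state is ψ = √κ e^{−κ|x|} with κ = mα/ℏ² = 15.68.
P(|x| < d) = ∫_{−d}^{d} κ e^{−2κ|x|} dx = 1 − e^{−2κd} = 1 − e^{−2.977} = 0.9490.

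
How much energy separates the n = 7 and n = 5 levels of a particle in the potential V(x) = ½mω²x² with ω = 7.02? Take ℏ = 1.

ΔE = 14.0

E_n = ℏω(n + ½), so ΔE = (7 − 5) ℏω = 2 × 7.02 = 14.04.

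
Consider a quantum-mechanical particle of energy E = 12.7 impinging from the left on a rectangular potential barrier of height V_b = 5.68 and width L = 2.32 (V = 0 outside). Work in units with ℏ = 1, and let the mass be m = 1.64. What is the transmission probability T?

Above the barrier the interior wavenumber is k₂ = √(2m(E − V_b))/ℏ = 4.798, giving phase k₂L = 11.13.
T = [1 + V_b² sin²(k₂L) / (4E(E − V_b))]⁻¹ = 1/1.089 = 0.918.

T = 0.918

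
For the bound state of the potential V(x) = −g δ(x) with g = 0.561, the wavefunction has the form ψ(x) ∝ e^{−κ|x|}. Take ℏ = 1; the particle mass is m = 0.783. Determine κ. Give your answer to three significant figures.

κ = 0.439

Integrate −(ℏ²/2m)ψ'' − gδ(x)ψ = Eψ from −ε to +ε: the ψ'' term gives ψ'(0⁺) − ψ'(0⁻) and the δ term gives −(2mg/ℏ²)ψ(0).
With ψ ∝ e^{−κ|x|} this yields −2κ = −2mg/ℏ², so κ = mg/ℏ² = 0.4393.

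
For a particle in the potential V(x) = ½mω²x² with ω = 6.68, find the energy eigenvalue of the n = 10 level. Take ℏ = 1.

E = 70.1

The oscillator eigenvalues are E_n = ℏω(n + ½), so E_10 = 6.68 × 10.5 = 70.14.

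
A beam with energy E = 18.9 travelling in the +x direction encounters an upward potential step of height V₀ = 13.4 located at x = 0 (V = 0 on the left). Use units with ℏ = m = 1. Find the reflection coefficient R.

R = 0.0895

The wavenumbers are k₁ = √(2mE)/ℏ = 6.148 on the left and k₂ = √(2m(E − V₀))/ℏ = 3.317 on the right.
Matching ψ and ψ′ at x = 0 gives r = (k₁ − k₂)/(k₁ + k₂), so R = r² = 0.08950 and T = 1 − R = 0.9105.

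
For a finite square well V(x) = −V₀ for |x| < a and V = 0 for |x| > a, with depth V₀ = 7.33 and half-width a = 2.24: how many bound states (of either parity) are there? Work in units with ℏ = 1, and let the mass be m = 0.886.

Define the well-strength parameter z₀ = (a/ℏ)√(2mV₀) = 2.24 × √(2·0.886·7.33) = 8.073.
A new bound state (alternating even/odd) appears each time z₀ passes a multiple of π/2, so N = ⌊2z₀/π⌋ + 1 = ⌊5.139⌋ + 1 = 6.

N = 6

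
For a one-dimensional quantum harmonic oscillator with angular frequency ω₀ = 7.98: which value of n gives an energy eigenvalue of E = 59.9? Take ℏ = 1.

n = 7

E_n = ℏω₀(n + ½) ⇒ n = E/(ℏω₀) − ½ = 59.9/7.98 − 0.5 = 7.006 → n = 7.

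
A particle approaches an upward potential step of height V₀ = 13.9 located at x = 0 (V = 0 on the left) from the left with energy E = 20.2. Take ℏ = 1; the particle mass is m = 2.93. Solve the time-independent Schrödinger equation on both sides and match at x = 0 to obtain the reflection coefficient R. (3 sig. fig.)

R = 0.0803

On each side the TISE gives plane waves with k = √(2m(E − V))/ℏ: k₁ = √(2·2.93·20.2) = 10.88, k₂ = √(2·2.93·6.3) = 6.076.
Matching ψ and ψ′ at x = 0 gives r = (k₁ − k₂)/(k₁ + k₂), so R = r² = 0.08027 and T = 1 − R = 0.9197.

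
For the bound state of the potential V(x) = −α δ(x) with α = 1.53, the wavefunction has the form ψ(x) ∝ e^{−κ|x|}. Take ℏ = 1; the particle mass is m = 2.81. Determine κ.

Integrating the TISE across x = 0 gives the cusp condition ψ'(0⁺) − ψ'(0⁻) = −(2mα/ℏ²)ψ(0).
With ψ ∝ e^{−κ|x|} this yields −2κ = −2mα/ℏ², so κ = mα/ℏ² = 4.299.

κ = 4.30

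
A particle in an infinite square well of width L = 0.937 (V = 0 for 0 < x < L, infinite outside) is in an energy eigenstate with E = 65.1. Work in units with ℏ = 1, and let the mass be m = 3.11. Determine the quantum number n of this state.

For an infinite well E_n = n²π²ℏ²/(2mL²), so n = (L/πℏ)√(2mE).
n = (0.937/π) × √(2 × 3.11 × 65.1) = 6.002 → n = 6.

n = 6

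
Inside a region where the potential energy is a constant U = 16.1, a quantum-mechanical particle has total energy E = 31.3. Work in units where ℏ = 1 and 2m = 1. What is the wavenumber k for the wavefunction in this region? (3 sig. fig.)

k = 3.90

With E > U the solution is oscillatory, ψ ∝ e^{±ikx} with k = √(2m(E − U))/ℏ.
k = √(2 × 0.5 × 15.2) = 3.899.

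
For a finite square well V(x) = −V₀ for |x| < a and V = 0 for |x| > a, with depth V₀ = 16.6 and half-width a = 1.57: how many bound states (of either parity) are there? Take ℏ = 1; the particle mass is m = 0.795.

The dimensionless depth is z₀ = a√(2mV₀)/ℏ = 1.57 × √(26.39) = 8.066.
A new bound state (alternating even/odd) appears each time z₀ passes a multiple of π/2, so N = ⌊2z₀/π⌋ + 1 = ⌊5.135⌋ + 1 = 6.

N = 6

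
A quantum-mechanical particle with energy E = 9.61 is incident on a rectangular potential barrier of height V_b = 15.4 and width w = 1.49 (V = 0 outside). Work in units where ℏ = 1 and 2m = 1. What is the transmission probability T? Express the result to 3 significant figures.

T = 0.00288

E < V_b: inside the barrier ψ ∝ e^{±κx} with κ = √(2m(V_b − E))/ℏ = 2.406.
κw = 3.585, sinh(κw) = 18.02.
Matching ψ, ψ′ at both faces gives T = [1 + V_b² sinh²(κw) / (4E(V_b − E))]⁻¹ = 1/346.9 = 0.00288.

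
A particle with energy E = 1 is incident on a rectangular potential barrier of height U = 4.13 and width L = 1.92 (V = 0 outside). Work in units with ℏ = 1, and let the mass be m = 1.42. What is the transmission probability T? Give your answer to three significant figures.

E < U: inside the barrier ψ ∝ e^{±κx} with κ = √(2m(U − E))/ℏ = 2.981.
κL = 5.724, sinh(κL) = 153.1.
Matching ψ, ψ′ at both faces gives T = [1 + U² sinh²(κL) / (4E(U − E))]⁻¹ = 1/31950 = 0.0000313.

T = 0.0000313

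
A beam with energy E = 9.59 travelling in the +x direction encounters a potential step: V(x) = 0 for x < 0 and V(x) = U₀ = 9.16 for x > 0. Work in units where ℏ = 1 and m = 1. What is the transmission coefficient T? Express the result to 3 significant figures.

The wavenumbers are k₁ = √(2mE)/ℏ = 4.379 on the left and k₂ = √(2m(E − U₀))/ℏ = 0.9274 on the right.
Continuity of ψ and ψ′ at the step yields the reflection amplitude r = (k₁ − k₂)/(k₁ + k₂) = 0.6505; thus R = |r|² = 0.4232, T = 0.5768.

T = 0.577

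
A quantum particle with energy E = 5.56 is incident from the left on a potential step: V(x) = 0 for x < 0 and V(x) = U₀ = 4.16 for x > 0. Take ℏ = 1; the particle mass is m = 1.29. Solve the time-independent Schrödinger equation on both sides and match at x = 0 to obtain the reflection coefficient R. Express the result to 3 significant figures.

On each side the TISE gives plane waves with k = √(2m(E − V))/ℏ: k₁ = √(2·1.29·5.56) = 3.787, k₂ = √(2·1.29·1.4) = 1.901.
Matching ψ and ψ′ at x = 0 gives r = (k₁ − k₂)/(k₁ + k₂), so R = r² = 0.1101 and T = 1 − R = 0.8899.

R = 0.110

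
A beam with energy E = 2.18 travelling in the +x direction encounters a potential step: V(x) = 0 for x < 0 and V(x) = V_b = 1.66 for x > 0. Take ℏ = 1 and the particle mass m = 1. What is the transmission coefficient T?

T = 0.882

The wavenumbers are k₁ = √(2mE)/ℏ = 2.088 on the left and k₂ = √(2m(E − V_b))/ℏ = 1.020 on the right.
Continuity of ψ and ψ′ at the step yields the reflection amplitude r = (k₁ − k₂)/(k₁ + k₂) = 0.3437; thus R = |r|² = 0.1181, T = 0.8819.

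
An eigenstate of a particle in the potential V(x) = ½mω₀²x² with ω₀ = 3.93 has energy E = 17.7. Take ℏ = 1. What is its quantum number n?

n = 4

E_n = ℏω₀(n + ½) ⇒ n = E/(ℏω₀) − ½ = 17.7/3.93 − 0.5 = 4.004 → n = 4.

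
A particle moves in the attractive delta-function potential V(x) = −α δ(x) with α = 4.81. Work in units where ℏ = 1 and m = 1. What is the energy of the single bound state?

For x ≠ 0 the bound state is ψ ∝ e^{−κ|x|}; integrating the TISE across the delta gives the cusp condition 2κ = 2mα/ℏ², so κ = 4.810.
Then E = −ℏ²κ²/(2m) = −mα²/(2ℏ²) = -11.57.

E = -11.6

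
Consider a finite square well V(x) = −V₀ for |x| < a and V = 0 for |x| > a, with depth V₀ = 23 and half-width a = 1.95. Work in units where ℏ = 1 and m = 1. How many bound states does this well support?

N = 9

The dimensionless depth is z₀ = a√(2mV₀)/ℏ = 1.95 × √(46.00) = 13.23.
A new bound state (alternating even/odd) appears each time z₀ passes a multiple of π/2, so N = ⌊2z₀/π⌋ + 1 = ⌊8.420⌋ + 1 = 9.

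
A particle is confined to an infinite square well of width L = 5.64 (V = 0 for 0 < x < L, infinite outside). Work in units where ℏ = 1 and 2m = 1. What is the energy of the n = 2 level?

The infinite-well eigenfunctions ψ_n = √(2/L) sin(nπx/L) vanish at both walls, giving E_n = n²π²ℏ²/(2mL²).
E_2 = 2² × π² / (2 × 0.5 × 5.64²) = 1.241.

E = 1.24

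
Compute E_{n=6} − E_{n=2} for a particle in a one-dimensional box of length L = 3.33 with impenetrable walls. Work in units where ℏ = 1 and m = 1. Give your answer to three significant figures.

ΔE = 14.2

E_n = n²π²ℏ²/(2mL²), so ΔE = (6² − 2²) π²ℏ²/(2mL²).
ΔE = 32 × π² / (2 × 1 × 3.33²) = 14.24.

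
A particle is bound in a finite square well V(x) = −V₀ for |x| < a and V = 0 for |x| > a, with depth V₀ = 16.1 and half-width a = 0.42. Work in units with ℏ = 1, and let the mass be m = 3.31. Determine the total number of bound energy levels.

Define the well-strength parameter z₀ = (a/ℏ)√(2mV₀) = 0.42 × √(2·3.31·16.1) = 4.336.
A new bound state (alternating even/odd) appears each time z₀ passes a multiple of π/2, so N = ⌊2z₀/π⌋ + 1 = ⌊2.760⌋ + 1 = 3.

N = 3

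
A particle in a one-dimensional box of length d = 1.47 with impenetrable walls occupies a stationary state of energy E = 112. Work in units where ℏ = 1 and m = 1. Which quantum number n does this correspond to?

n = 7

From E_n = n²π²ℏ²/(2md²) invert to n = √(2md²E)/(πℏ).
n = (1.47/π) × √(2 × 1 × 112) = 7.003 → n = 7.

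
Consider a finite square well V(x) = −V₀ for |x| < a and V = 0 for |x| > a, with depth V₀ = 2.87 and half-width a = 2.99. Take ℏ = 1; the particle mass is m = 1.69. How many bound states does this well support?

Define the well-strength parameter z₀ = (a/ℏ)√(2mV₀) = 2.99 × √(2·1.69·2.87) = 9.313.
A new bound state (alternating even/odd) appears each time z₀ passes a multiple of π/2, so N = ⌊2z₀/π⌋ + 1 = ⌊5.929⌋ + 1 = 6.

N = 6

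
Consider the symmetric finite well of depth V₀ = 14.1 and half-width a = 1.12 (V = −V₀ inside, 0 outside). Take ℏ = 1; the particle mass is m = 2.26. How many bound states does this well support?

Define the well-strength parameter z₀ = (a/ℏ)√(2mV₀) = 1.12 × √(2·2.26·14.1) = 8.941.
The even/odd transcendental equations gain one root per π/2 in z₀, giving N = 1 + ⌊2z₀/π⌋ = 1 + ⌊5.692⌋ = 6.

N = 6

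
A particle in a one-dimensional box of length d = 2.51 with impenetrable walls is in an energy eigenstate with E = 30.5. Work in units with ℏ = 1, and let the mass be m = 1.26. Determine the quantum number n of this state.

From E_n = n²π²ℏ²/(2md²) invert to n = √(2md²E)/(πℏ).
n = (2.51/π) × √(2 × 1.26 × 30.5) = 7.004 → n = 7.

n = 7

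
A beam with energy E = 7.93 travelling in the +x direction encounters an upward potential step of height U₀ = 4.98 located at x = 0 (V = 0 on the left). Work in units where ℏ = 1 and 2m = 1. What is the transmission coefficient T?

T = 0.941

The wavenumbers are k₁ = √(2mE)/ℏ = 2.816 on the left and k₂ = √(2m(E − U₀))/ℏ = 1.718 on the right.
Matching ψ and ψ′ at x = 0 gives r = (k₁ − k₂)/(k₁ + k₂), so R = r² = 0.05871 and T = 1 − R = 0.9413.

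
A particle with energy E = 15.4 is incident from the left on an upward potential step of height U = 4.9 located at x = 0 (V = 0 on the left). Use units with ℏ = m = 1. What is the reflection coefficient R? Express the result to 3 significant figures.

On each side the TISE gives plane waves with k = √(2m(E − V))/ℏ: k₁ = √(2·1·15.4) = 5.550, k₂ = √(2·1·10.5) = 4.583.
Continuity of ψ and ψ′ at the step yields the reflection amplitude r = (k₁ − k₂)/(k₁ + k₂) = 0.09546; thus R = |r|² = 0.009112, T = 0.9909.

R = 0.00911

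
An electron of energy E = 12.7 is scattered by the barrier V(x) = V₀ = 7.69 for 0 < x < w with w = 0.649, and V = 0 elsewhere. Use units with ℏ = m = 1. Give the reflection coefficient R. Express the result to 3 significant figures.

E > V₀: inside the barrier k₂ = √(2m(E − V₀))/ℏ = 3.165, k₂w = 2.054.
T = [1 + V₀² sin²(k₂w) / (4E(E − V₀))]⁻¹ = 1/1.182 = 0.846.
R = 1 − T = 0.154.

R = 0.154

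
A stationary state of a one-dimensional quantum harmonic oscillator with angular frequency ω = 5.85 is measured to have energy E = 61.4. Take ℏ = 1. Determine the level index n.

n = 10

Invert E_n = (n + ½)ℏω: n = E/ℏω − ½ = 9.996, so n = 10.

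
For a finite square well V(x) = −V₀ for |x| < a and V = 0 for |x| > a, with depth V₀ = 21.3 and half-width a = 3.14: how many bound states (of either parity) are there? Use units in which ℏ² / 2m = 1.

Define the well-strength parameter z₀ = (a/ℏ)√(2mV₀) = 3.14 × √(2·0.5·21.3) = 14.49.
A new bound state (alternating even/odd) appears each time z₀ passes a multiple of π/2, so N = ⌊2z₀/π⌋ + 1 = ⌊9.226⌋ + 1 = 10.

N = 10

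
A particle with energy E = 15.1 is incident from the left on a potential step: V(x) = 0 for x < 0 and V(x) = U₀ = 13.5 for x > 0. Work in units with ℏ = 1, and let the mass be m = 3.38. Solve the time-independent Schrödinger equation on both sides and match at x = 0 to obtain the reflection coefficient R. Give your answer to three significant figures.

The wavenumbers are k₁ = √(2mE)/ℏ = 10.10 on the left and k₂ = √(2m(E − U₀))/ℏ = 3.289 on the right.
Matching ψ and ψ′ at x = 0 gives r = (k₁ − k₂)/(k₁ + k₂), so R = r² = 0.2589 and T = 1 − R = 0.7411.

R = 0.259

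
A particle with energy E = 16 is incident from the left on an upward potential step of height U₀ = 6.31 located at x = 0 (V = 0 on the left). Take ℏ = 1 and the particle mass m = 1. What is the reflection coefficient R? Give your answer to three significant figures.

R = 0.0156

On each side the TISE gives plane waves with k = √(2m(E − V))/ℏ: k₁ = √(2·1·16) = 5.657, k₂ = √(2·1·9.69) = 4.402.
Continuity of ψ and ψ′ at the step yields the reflection amplitude r = (k₁ − k₂)/(k₁ + k₂) = 0.1247; thus R = |r|² = 0.01556, T = 0.9844.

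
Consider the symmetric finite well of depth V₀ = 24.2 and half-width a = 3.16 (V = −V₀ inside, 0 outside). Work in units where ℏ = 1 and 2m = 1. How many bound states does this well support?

N = 10

The dimensionless depth is z₀ = a√(2mV₀)/ℏ = 3.16 × √(24.20) = 15.55.
A new bound state (alternating even/odd) appears each time z₀ passes a multiple of π/2, so N = ⌊2z₀/π⌋ + 1 = ⌊9.896⌋ + 1 = 10.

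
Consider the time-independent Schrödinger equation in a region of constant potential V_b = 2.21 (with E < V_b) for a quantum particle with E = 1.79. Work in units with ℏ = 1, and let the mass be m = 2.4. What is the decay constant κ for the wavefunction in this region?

κ = 1.42

Since E < V_b the TISE in this region is ψ'' = κ²ψ with κ = √(2m(V_b − E))/ℏ.
κ = √(2 × 2.4 × 0.42) = 1.420.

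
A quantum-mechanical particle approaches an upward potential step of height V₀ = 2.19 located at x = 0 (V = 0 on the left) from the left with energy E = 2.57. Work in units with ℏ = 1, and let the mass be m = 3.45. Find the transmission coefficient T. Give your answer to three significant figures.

On each side the TISE gives plane waves with k = √(2m(E − V))/ℏ: k₁ = √(2·3.45·2.57) = 4.211, k₂ = √(2·3.45·0.38) = 1.619.
Matching ψ and ψ′ at x = 0 gives r = (k₁ − k₂)/(k₁ + k₂), so R = r² = 0.1976 and T = 1 − R = 0.8024.

T = 0.802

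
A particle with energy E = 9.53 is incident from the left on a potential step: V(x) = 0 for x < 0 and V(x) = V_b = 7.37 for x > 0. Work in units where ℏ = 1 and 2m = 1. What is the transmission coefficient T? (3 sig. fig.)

T = 0.874

On each side the TISE gives plane waves with k = √(2m(E − V))/ℏ: k₁ = √(2·½·9.53) = 3.087, k₂ = √(2·½·2.16) = 1.470.
Continuity of ψ and ψ′ at the step yields the reflection amplitude r = (k₁ − k₂)/(k₁ + k₂) = 0.3549; thus R = |r|² = 0.1260, T = 0.8740.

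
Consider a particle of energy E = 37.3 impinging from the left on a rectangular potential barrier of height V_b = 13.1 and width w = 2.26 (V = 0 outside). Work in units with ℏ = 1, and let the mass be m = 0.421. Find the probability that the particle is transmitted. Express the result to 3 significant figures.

T = 0.977

E > V_b: inside the barrier k₂ = √(2m(E − V_b))/ℏ = 4.514, k₂w = 10.20.
T = [1 + V_b² sin²(k₂w) / (4E(E − V_b))]⁻¹ = 1/1.023 = 0.977.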